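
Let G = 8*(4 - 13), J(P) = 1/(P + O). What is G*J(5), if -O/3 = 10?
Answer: 72/25 ≈ 2.8800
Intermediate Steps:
O = -30 (O = -3*10 = -30)
J(P) = 1/(-30 + P) (J(P) = 1/(P - 30) = 1/(-30 + P))
G = -72 (G = 8*(-9) = -72)
G*J(5) = -72/(-30 + 5) = -72/(-25) = -72*(-1/25) = 72/25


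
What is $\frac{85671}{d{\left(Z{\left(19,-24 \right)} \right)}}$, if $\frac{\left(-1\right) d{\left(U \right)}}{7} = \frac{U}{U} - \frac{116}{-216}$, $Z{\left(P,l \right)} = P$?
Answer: $- \frac{4626234}{581} \approx -7962.5$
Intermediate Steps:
$d{\left(U \right)} = - \frac{581}{54}$ ($d{\left(U \right)} = - 7 \left(\frac{U}{U} - \frac{116}{-216}\right) = - 7 \left(1 - - \frac{29}{54}\right) = - 7 \left(1 + \frac{29}{54}\right) = \left(-7\right) \frac{83}{54} = - \frac{581}{54}$)
$\frac{85671}{d{\left(Z{\left(19,-24 \right)} \right)}} = \frac{85671}{- \frac{581}{54}} = 85671 \left(- \frac{54}{581}\right) = - \frac{4626234}{581}$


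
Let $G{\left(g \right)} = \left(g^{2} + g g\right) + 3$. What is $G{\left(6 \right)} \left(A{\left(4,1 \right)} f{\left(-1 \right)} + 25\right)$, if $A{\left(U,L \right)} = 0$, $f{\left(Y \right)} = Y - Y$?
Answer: $1875$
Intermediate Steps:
$f{\left(Y \right)} = 0$
$G{\left(g \right)} = 3 + 2 g^{2}$ ($G{\left(g \right)} = \left(g^{2} + g^{2}\right) + 3 = 2 g^{2} + 3 = 3 + 2 g^{2}$)
$G{\left(6 \right)} \left(A{\left(4,1 \right)} f{\left(-1 \right)} + 25\right) = \left(3 + 2 \cdot 6^{2}\right) \left(0 \cdot 0 + 25\right) = \left(3 + 2 \cdot 36\right) \left(0 + 25\right) = \left(3 + 72\right) 25 = 75 \cdot 25 = 1875$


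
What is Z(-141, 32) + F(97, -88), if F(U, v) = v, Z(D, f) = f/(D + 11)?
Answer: -5736/65 ≈ -88.246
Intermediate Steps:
Z(D, f) = f/(11 + D)
Z(-141, 32) + F(97, -88) = 32/(11 - 141) - 88 = 32/(-130) - 88 = 32*(-1/130) - 88 = -16/65 - 88 = -5736/65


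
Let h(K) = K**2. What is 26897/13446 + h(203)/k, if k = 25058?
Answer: 307020310/84232467 ≈ 3.6449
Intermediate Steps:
26897/13446 + h(203)/k = 26897/13446 + 203**2/25058 = 26897*(1/13446) + 41209*(1/25058) = 26897/13446 + 41209/25058 = 307020310/84232467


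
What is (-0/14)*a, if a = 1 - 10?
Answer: 0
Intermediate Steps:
a = -9
(-0/14)*a = -0/14*(-9) = -17*0*(-9) = 0*(-9) = 0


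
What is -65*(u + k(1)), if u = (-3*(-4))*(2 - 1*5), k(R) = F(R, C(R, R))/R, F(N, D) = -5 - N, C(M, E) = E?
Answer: 2730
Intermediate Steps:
k(R) = (-5 - R)/R
u = -36 (u = 12*(2 - 5) = 12*(-3) = -36)
-65*(u + k(1)) = -65*(-36 + (-5 - 1*1)/1) = -65*(-36 + 1*(-5 - 1)) = -65*(-36 + 1*(-6)) = -65*(-36 - 6) = -65*(-42) = 2730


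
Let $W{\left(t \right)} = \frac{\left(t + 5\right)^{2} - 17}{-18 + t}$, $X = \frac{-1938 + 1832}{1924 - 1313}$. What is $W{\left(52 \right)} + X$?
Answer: $\frac{985574}{10387} \approx 94.885$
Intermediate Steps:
$X = - \frac{106}{611} \approx -0.17349$
$W{\left(t \right)} = \frac{-17 + \left(5 + t\right)^{2}}{-18 + t}$ ($W{\left(t \right)} = \frac{\left(5 + t\right)^{2} - 17}{-18 + t} = \frac{-17 + \left(5 + t\right)^{2}}{-18 + t}$)
$W{\left(52 \right)} + X = \frac{-17 + \left(5 + 52\right)^{2}}{-18 + 52} - \frac{106}{611} = \frac{-17 + 57^{2}}{34} - \frac{106}{611} = \frac{-17 + 3249}{34} - \frac{106}{611} = \frac{1}{34} \cdot 3232 - \frac{106}{611} = \frac{1616}{17} - \frac{106}{611} = \frac{985574}{10387}$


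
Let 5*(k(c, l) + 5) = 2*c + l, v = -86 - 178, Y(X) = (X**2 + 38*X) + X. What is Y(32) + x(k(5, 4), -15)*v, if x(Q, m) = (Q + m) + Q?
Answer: 36968/5 ≈ 7393.6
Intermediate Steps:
Y(X) = X**2 + 39*X
v = -264
k(c, l) = -5 + l/5 + 2*c/5 (k(c, l) = -5 + (2*c + l)/5 = -5 + (l + 2*c)/5 = -5 + (l/5 + 2*c/5) = -5 + l/5 + 2*c/5)
x(Q, m) = m + 2*Q
Y(32) + x(k(5, 4), -15)*v = 32*(39 + 32) + (-15 + 2*(-5 + (1/5)*4 + (2/5)*5))*(-264) = 32*71 + (-15 + 2*(-5 + 4/5 + 2))*(-264) = 2272 + (-15 + 2*(-11/5))*(-264) = 2272 + (-15 - 22/5)*(-264) = 2272 - 97/5*(-264) = 2272 + 25608/5 = 36968/5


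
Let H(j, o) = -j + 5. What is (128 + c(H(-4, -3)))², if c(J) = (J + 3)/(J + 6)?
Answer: 414736/25 ≈ 16589.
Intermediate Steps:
H(j, o) = 5 - j
c(J) = (3 + J)/(6 + J)
(128 + c(H(-4, -3)))² = (128 + (3 + (5 - 1*(-4)))/(6 + (5 - 1*(-4))))² = (128 + (3 + (5 + 4))/(6 + (5 + 4)))² = (128 + (3 + 9)/(6 + 9))² = (128 + 12/15)² = (128 + (1/15)*12)² = (128 + ⅘)² = (644/5)² = 414736/25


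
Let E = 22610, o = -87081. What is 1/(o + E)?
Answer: -1/64471 ≈ -1.5511e-5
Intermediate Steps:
1/(o + E) = 1/(-87081 + 22610) = 1/(-64471) = -1/64471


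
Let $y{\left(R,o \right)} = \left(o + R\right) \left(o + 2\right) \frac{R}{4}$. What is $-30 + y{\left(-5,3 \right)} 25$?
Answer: $\frac{565}{2} \approx 282.5$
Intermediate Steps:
$y{\left(R,o \right)} = \frac{R \left(2 + o\right) \left(R + o\right)}{4}$ ($y{\left(R,o \right)} = \left(R + o\right) \left(2 + o\right) R \frac{1}{4} = \left(2 + o\right) \left(R + o\right) \frac{R}{4} = \frac{R \left(2 + o\right) \left(R + o\right)}{4}$)
$-30 + y{\left(-5,3 \right)} 25 = -30 + \frac{1}{4} \left(-5\right) \left(3^{2} + 2 \left(-5\right) + 2 \cdot 3 - 15\right) 25 = -30 + \frac{1}{4} \left(-5\right) \left(9 - 10 + 6 - 15\right) 25 = -30 + \frac{1}{4} \left(-5\right) \left(-10\right) 25 = -30 + \frac{25}{2} \cdot 25 = -30 + \frac{625}{2} = \frac{565}{2}$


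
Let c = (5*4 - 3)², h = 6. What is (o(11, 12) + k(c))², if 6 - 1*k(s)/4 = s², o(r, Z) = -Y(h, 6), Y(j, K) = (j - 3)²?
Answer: 111602096761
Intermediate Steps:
Y(j, K) = (-3 + j)²
o(r, Z) = -9 (o(r, Z) = -(-3 + 6)² = -1*3² = -1*9 = -9)
c = 289 (c = (20 - 3)² = 17² = 289)
k(s) = 24 - 4*s²
(o(11, 12) + k(c))² = (-9 + (24 - 4*289²))² = (-9 + (24 - 4*83521))² = (-9 + (24 - 334084))² = (-9 - 334060)² = (-334069)² = 111602096761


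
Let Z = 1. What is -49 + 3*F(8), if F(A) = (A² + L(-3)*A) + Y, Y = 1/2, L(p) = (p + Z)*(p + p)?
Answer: 865/2 ≈ 432.50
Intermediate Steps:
L(p) = 2*p*(1 + p) (L(p) = (p + 1)*(p + p) = (1 + p)*(2*p) = 2*p*(1 + p))
Y = ½ ≈ 0.50000
F(A) = ½ + A² + 12*A (F(A) = (A² + (2*(-3)*(1 - 3))*A) + ½ = (A² + (2*(-3)*(-2))*A) + ½ = (A² + 12*A) + ½ = ½ + A² + 12*A)
-49 + 3*F(8) = -49 + 3*(½ + 8² + 12*8) = -49 + 3*(½ + 64 + 96) = -49 + 3*(321/2) = -49 + 963/2 = 865/2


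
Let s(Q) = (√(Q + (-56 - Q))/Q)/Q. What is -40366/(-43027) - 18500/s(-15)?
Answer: 40366/43027 + 1040625*I*√14/7 ≈ 0.93816 + 5.5624e+5*I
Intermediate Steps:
s(Q) = 2*I*√14/Q² (s(Q) = (√(-56)/Q)/Q = ((2*I*√14)/Q)/Q = (2*I*√14/Q)/Q = 2*I*√14/Q²)
-40366/(-43027) - 18500/s(-15) = -40366/(-43027) - 18500*(-225*I*√14/28) = -40366*(-1/43027) - 18500*(-225*I*√14/28) = 40366/43027 - 18500*(-225*I*√14/28) = 40366/43027 - (-1040625)*I*√14/7 = 40366/43027 + 1040625*I*√14/7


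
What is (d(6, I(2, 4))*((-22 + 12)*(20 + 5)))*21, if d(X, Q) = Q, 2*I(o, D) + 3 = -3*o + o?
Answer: 18375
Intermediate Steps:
I(o, D) = -3/2 - o (I(o, D) = -3/2 + (-3*o + o)/2 = -3/2 + (-2*o)/2 = -3/2 - o)
(d(6, I(2, 4))*((-22 + 12)*(20 + 5)))*21 = ((-3/2 - 1*2)*((-22 + 12)*(20 + 5)))*21 = ((-3/2 - 2)*(-10*25))*21 = -7/2*(-250)*21 = 875*21 = 18375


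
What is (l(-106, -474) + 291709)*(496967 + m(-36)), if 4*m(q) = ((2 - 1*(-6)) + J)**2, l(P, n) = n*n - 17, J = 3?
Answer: 256633475988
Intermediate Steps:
l(P, n) = -17 + n**2 (l(P, n) = n**2 - 17 = -17 + n**2)
m(q) = 121/4 (m(q) = ((2 - 1*(-6)) + 3)**2/4 = ((2 + 6) + 3)**2/4 = (8 + 3)**2/4 = (1/4)*11**2 = (1/4)*121 = 121/4)
(l(-106, -474) + 291709)*(496967 + m(-36)) = ((-17 + (-474)**2) + 291709)*(496967 + 121/4) = ((-17 + 224676) + 291709)*(1987989/4) = (224659 + 291709)*(1987989/4) = 516368*(1987989/4) = 256633475988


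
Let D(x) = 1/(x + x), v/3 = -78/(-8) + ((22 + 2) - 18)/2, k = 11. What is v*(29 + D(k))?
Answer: 97767/88 ≈ 1111.0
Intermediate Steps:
v = 153/4 (v = 3*(-78/(-8) + ((22 + 2) - 18)/2) = 3*(-78*(-⅛) + (24 - 18)*(½)) = 3*(39/4 + 6*(½)) = 3*(39/4 + 3) = 3*(51/4) = 153/4 ≈ 38.250)
D(x) = 1/(2*x)
v*(29 + D(k)) = 153*(29 + (½)/11)/4 = 153*(29 + (½)*(1/11))/4 = 153*(29 + 1/22)/4 = (153/4)*(639/22) = 97767/88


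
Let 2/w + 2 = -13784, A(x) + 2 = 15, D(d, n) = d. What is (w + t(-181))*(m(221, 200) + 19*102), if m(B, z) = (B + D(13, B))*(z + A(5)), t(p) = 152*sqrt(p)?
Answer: -51780/6893 + 7870560*I*sqrt(181) ≈ -7.512 + 1.0589e+8*I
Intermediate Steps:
A(x) = 13 (A(x) = -2 + 15 = 13)
w = -1/6893 (w = 2/(-2 - 13784) = 2/(-13786) = 2*(-1/13786) = -1/6893 ≈ -0.00014507)
m(B, z) = (13 + B)*(13 + z) (m(B, z) = (B + 13)*(z + 13) = (13 + B)*(13 + z))
(w + t(-181))*(m(221, 200) + 19*102) = (-1/6893 + 152*sqrt(-181))*((169 + 13*221 + 13*200 + 221*200) + 19*102) = (-1/6893 + 152*(I*sqrt(181)))*((169 + 2873 + 2600 + 44200) + 1938) = (-1/6893 + 152*I*sqrt(181))*(49842 + 1938) = (-1/6893 + 152*I*sqrt(181))*51780 = -51780/6893 + 7870560*I*sqrt(181)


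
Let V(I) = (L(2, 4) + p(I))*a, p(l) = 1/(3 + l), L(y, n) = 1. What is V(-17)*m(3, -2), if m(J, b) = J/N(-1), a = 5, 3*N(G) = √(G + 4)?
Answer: 195*√3/14 ≈ 24.125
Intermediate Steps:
N(G) = √(4 + G)/3 (N(G) = √(G + 4)/3 = √(4 + G)/3)
m(J, b) = J*√3 (m(J, b) = J/((√(4 - 1)/3)) = J/((√3/3)) = J*√3)
V(I) = 5 + 5/(3 + I) (V(I) = (1 + 1/(3 + I))*5 = 5 + 5/(3 + I))
V(-17)*m(3, -2) = (5*(4 - 17)/(3 - 17))*(3*√3) = (5*(-13)/(-14))*(3*√3) = (5*(-1/14)*(-13))*(3*√3) = 65*(3*√3)/14 = 195*√3/14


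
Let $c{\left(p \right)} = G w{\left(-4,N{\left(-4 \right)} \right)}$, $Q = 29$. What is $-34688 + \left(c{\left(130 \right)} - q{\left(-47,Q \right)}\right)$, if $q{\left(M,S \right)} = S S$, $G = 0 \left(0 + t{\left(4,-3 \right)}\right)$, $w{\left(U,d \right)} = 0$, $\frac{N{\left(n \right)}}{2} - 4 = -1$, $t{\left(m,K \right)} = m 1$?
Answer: $-35529$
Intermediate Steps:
$t{\left(m,K \right)} = m$
$N{\left(n \right)} = 6$ ($N{\left(n \right)} = 8 + 2 \left(-1\right) = 8 - 2 = 6$)
$G = 0$ ($G = 0 \left(0 + 4\right) = 0 \cdot 4 = 0$)
$q{\left(M,S \right)} = S^{2}$
$c{\left(p \right)} = 0$ ($c{\left(p \right)} = 0 \cdot 0 = 0$)
$-34688 + \left(c{\left(130 \right)} - q{\left(-47,Q \right)}\right) = -34688 + \left(0 - 29^{2}\right) = -34688 + \left(0 - 841\right) = -34688 - 841 = -35529$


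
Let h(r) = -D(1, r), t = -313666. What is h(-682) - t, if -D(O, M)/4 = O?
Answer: 313670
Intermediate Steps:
D(O, M) = -4*O
h(r) = 4 (h(r) = -(-4) = -1*(-4) = 4)
h(-682) - t = 4 - 1*(-313666) = 4 + 313666 = 313670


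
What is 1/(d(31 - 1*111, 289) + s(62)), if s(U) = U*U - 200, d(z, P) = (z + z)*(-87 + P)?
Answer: -1/28676 ≈ -3.4872e-5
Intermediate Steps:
d(z, P) = 2*z*(-87 + P) (d(z, P) = (2*z)*(-87 + P) = 2*z*(-87 + P))
s(U) = -200 + U**2 (s(U) = U**2 - 200 = -200 + U**2)
1/(d(31 - 1*111, 289) + s(62)) = 1/(2*(31 - 1*111)*(-87 + 289) + (-200 + 62**2)) = 1/(2*(31 - 111)*202 + (-200 + 3844)) = 1/(2*(-80)*202 + 3644) = 1/(-32320 + 3644) = 1/(-28676) = -1/28676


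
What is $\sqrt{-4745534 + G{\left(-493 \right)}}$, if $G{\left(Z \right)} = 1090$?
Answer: $2 i \sqrt{1186111} \approx 2178.2 i$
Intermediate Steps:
$\sqrt{-4745534 + G{\left(-493 \right)}} = \sqrt{-4745534 + 1090} = \sqrt{-4744444} = 2 i \sqrt{1186111}$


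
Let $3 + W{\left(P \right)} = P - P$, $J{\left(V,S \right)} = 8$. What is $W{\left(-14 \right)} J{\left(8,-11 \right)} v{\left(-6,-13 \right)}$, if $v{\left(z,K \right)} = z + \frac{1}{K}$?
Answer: $\frac{1896}{13} \approx 145.85$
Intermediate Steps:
$W{\left(P \right)} = -3$ ($W{\left(P \right)} = -3 + \left(P - P\right) = -3 + 0 = -3$)
$W{\left(-14 \right)} J{\left(8,-11 \right)} v{\left(-6,-13 \right)} = \left(-3\right) 8 \left(-6 + \frac{1}{-13}\right) = - 24 \left(-6 - \frac{1}{13}\right) = \left(-24\right) \left(- \frac{79}{13}\right) = \frac{1896}{13}$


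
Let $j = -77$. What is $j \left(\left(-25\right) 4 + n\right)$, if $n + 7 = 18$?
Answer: $6853$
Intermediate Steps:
$n = 11$ ($n = -7 + 18 = 11$)
$j \left(\left(-25\right) 4 + n\right) = - 77 \left(\left(-25\right) 4 + 11\right) = - 77 \left(-100 + 11\right) = \left(-77\right) \left(-89\right) = 6853$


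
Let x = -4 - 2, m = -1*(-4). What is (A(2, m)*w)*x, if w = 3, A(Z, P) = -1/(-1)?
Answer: -18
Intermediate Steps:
m = 4
A(Z, P) = 1 (A(Z, P) = -1*(-1) = 1)
x = -6
(A(2, m)*w)*x = (1*3)*(-6) = 3*(-6) = -18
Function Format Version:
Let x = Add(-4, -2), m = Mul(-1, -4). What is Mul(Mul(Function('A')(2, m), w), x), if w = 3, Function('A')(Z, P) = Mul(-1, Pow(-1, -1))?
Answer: -18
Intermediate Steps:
m = 4
Function('A')(Z, P) = 1 (Function('A')(Z, P) = Mul(-1, -1) = 1)
x = -6
Mul(Mul(Function('A')(2, m), w), x) = Mul(Mul(1, 3), -6) = Mul(3, -6) = -18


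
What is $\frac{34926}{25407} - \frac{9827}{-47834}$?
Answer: $\frac{640108291}{405106146} \approx 1.5801$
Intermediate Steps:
$\frac{34926}{25407} - \frac{9827}{-47834} = 34926 \cdot \frac{1}{25407} - - \frac{9827}{47834} = \frac{11642}{8469} + \frac{9827}{47834} = \frac{640108291}{405106146}$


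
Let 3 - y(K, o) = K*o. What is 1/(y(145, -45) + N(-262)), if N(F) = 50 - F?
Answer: 1/6840 ≈ 0.00014620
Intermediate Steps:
y(K, o) = 3 - K*o
1/(y(145, -45) + N(-262)) = 1/((3 - 1*145*(-45)) + (50 - 1*(-262))) = 1/((3 + 6525) + (50 + 262)) = 1/(6528 + 312) = 1/6840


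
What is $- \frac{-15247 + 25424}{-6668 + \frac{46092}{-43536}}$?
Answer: $\frac{36922156}{24195345} \approx 1.526$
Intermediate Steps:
$- \frac{-15247 + 25424}{-6668 + \frac{46092}{-43536}} = - \frac{10177}{-6668 + 46092 \left(- \frac{1}{43536}\right)} = - \frac{10177}{-6668 - \frac{3841}{3628}} = - \frac{10177}{- \frac{24195345}{3628}} = - \frac{10177 \left(-3628\right)}{24195345} = \left(-1\right) \left(- \frac{36922156}{24195345}\right) = \frac{36922156}{24195345}$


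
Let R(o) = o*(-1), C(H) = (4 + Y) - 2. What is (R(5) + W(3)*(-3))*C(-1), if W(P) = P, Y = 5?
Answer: -98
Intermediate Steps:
C(H) = 7 (C(H) = (4 + 5) - 2 = 9 - 2 = 7)
R(o) = -o
(R(5) + W(3)*(-3))*C(-1) = (-1*5 + 3*(-3))*7 = (-5 - 9)*7 = -14*7 = -98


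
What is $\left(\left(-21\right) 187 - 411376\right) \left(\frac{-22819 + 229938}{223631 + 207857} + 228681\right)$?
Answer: $- \frac{40979323509782441}{431488} \approx -9.4972 \cdot 10^{10}$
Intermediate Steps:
$\left(\left(-21\right) 187 - 411376\right) \left(\frac{-22819 + 229938}{223631 + 207857} + 228681\right) = \left(-3927 - 411376\right) \left(\frac{207119}{431488} + 228681\right) = - 415303 \left(207119 \cdot \frac{1}{431488} + 228681\right) = - 415303 \left(\frac{207119}{431488} + 228681\right) = \left(-415303\right) \frac{98673314447}{431488} = - \frac{40979323509782441}{431488}$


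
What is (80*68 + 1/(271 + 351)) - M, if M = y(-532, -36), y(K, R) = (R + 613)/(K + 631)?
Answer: 334625525/61578 ≈ 5434.2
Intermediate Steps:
y(K, R) = (613 + R)/(631 + K)
M = 577/99 (M = (613 - 36)/(631 - 532) = 577/99 ≈ 5.8283)
(80*68 + 1/(271 + 351)) - M = (80*68 + 1/(271 + 351)) - 1*577/99 = (5440 + 1/622) - 577/99 = 3383681/622 - 577/99 = 334625525/61578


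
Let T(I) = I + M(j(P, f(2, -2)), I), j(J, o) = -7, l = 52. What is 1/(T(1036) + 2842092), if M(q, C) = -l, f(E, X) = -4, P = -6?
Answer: 1/2843076 ≈ 3.5173e-7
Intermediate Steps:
M(q, C) = -52 (M(q, C) = -1*52 = -52)
T(I) = -52 + I (T(I) = I - 52 = -52 + I)
1/(T(1036) + 2842092) = 1/((-52 + 1036) + 2842092) = 1/(984 + 2842092) = 1/2843076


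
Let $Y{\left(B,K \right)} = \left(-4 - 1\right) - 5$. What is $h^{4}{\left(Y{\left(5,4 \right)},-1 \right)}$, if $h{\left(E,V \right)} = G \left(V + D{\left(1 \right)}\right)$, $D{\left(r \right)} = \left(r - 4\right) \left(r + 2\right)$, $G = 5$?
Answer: $6250000$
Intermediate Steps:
$Y{\left(B,K \right)} = -10$ ($Y{\left(B,K \right)} = -5 - 5 = -10$)
$D{\left(r \right)} = \left(-4 + r\right) \left(2 + r\right)$
$h{\left(E,V \right)} = -45 + 5 V$ ($h{\left(E,V \right)} = 5 \left(V - \left(10 - 1\right)\right) = 5 \left(V - 9\right) = 5 \left(-9 + V\right) = -45 + 5 V$)
$h^{4}{\left(Y{\left(5,4 \right)},-1 \right)} = \left(-45 + 5 \left(-1\right)\right)^{4} = \left(-45 - 5\right)^{4} = \left(-50\right)^{4} = 6250000$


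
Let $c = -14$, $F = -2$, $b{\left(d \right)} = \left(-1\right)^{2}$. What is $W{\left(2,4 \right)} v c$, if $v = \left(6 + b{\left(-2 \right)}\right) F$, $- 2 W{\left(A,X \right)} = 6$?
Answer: $-588$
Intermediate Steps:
$W{\left(A,X \right)} = -3$ ($W{\left(A,X \right)} = \left(- \frac{1}{2}\right) 6 = -3$)
$b{\left(d \right)} = 1$
$v = -14$ ($v = \left(6 + 1\right) \left(-2\right) = 7 \left(-2\right) = -14$)
$W{\left(2,4 \right)} v c = \left(-3\right) \left(-14\right) \left(-14\right) = 42 \left(-14\right) = -588$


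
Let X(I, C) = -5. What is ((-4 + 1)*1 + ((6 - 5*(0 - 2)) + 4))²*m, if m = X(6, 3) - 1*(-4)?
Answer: -289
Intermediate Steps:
m = -1 (m = -5 - 1*(-4) = -5 + 4 = -1)
((-4 + 1)*1 + ((6 - 5*(0 - 2)) + 4))²*m = ((-4 + 1)*1 + ((6 - 5*(0 - 2)) + 4))²*(-1) = (-3*1 + ((6 - 5*(-2)) + 4))²*(-1) = (-3 + ((6 + 10) + 4))²*(-1) = (-3 + (16 + 4))²*(-1) = (-3 + 20)²*(-1) = 17²*(-1) = 289*(-1) = -289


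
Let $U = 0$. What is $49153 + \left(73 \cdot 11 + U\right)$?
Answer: $49956$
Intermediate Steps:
$49153 + \left(73 \cdot 11 + U\right) = 49153 + \left(73 \cdot 11 + 0\right) = 49153 + \left(803 + 0\right) = 49153 + 803 = 49956$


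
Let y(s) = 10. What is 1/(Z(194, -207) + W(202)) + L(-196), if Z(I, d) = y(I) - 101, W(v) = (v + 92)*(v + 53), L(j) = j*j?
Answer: 2876551665/74879 ≈ 38416.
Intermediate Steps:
L(j) = j**2
W(v) = (53 + v)*(92 + v) (W(v) = (92 + v)*(53 + v) = (53 + v)*(92 + v))
Z(I, d) = -91 (Z(I, d) = 10 - 101 = -91)
1/(Z(194, -207) + W(202)) + L(-196) = 1/(-91 + (4876 + 202**2 + 145*202)) + (-196)**2 = 1/(-91 + (4876 + 40804 + 29290)) + 38416 = 1/(-91 + 74970) + 38416 = 1/74879 + 38416 = 2876551665/74879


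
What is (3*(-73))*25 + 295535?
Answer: 290060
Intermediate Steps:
(3*(-73))*25 + 295535 = -219*25 + 295535 = -5475 + 295535 = 290060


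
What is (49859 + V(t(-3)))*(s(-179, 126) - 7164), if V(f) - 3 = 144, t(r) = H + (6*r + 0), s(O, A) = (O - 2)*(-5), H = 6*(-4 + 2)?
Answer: -312987554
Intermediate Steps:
H = -12 (H = 6*(-2) = -12)
s(O, A) = 10 - 5*O (s(O, A) = (-2 + O)*(-5) = 10 - 5*O)
t(r) = -12 + 6*r (t(r) = -12 + (6*r + 0) = -12 + 6*r)
V(f) = 147 (V(f) = 3 + 144 = 147)
(49859 + V(t(-3)))*(s(-179, 126) - 7164) = (49859 + 147)*((10 - 5*(-179)) - 7164) = 50006*((10 + 895) - 7164) = 50006*(905 - 7164) = 50006*(-6259) = -312987554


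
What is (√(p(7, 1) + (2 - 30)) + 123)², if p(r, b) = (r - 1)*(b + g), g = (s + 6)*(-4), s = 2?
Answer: (123 + I*√214)² ≈ 14915.0 + 3598.7*I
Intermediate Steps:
g = -32 (g = (2 + 6)*(-4) = 8*(-4) = -32)
p(r, b) = (-1 + r)*(-32 + b) (p(r, b) = (r - 1)*(b - 32) = (-1 + r)*(-32 + b))
(√(p(7, 1) + (2 - 30)) + 123)² = (√((32 - 1*1 - 32*7 + 1*7) + (2 - 30)) + 123)² = (√((32 - 1 - 224 + 7) - 28) + 123)² = (√(-186 - 28) + 123)² = (√(-214) + 123)² = (I*√214 + 123)² = (123 + I*√214)²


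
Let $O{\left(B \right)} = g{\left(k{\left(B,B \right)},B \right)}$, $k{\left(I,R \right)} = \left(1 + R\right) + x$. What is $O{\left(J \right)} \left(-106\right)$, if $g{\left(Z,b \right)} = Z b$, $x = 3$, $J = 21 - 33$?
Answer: $-10176$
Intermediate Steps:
$J = -12$
$k{\left(I,R \right)} = 4 + R$ ($k{\left(I,R \right)} = \left(1 + R\right) + 3 = 4 + R$)
$O{\left(B \right)} = B \left(4 + B\right)$ ($O{\left(B \right)} = \left(4 + B\right) B = B \left(4 + B\right)$)
$O{\left(J \right)} \left(-106\right) = - 12 \left(4 - 12\right) \left(-106\right) = \left(-12\right) \left(-8\right) \left(-106\right) = 96 \left(-106\right) = -10176$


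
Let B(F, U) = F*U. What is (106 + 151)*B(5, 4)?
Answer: 5140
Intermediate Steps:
(106 + 151)*B(5, 4) = (106 + 151)*(5*4) = 257*20 = 5140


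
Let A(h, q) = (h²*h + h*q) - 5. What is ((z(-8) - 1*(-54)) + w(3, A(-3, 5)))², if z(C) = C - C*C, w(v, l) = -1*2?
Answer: 400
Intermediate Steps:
A(h, q) = -5 + h³ + h*q (A(h, q) = (h³ + h*q) - 5 = -5 + h³ + h*q)
w(v, l) = -2
z(C) = C - C²
((z(-8) - 1*(-54)) + w(3, A(-3, 5)))² = ((-8*(1 - 1*(-8)) - 1*(-54)) - 2)² = ((-8*(1 + 8) + 54) - 2)² = ((-8*9 + 54) - 2)² = ((-72 + 54) - 2)² = (-18 - 2)² = (-20)² = 400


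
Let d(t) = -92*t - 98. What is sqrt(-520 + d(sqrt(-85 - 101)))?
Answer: sqrt(-618 - 92*I*sqrt(186)) ≈ 19.757 - 31.754*I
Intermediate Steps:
d(t) = -98 - 92*t
sqrt(-520 + d(sqrt(-85 - 101))) = sqrt(-520 + (-98 - 92*sqrt(-85 - 101))) = sqrt(-520 + (-98 - 92*I*sqrt(186))) = sqrt(-618 - 92*I*sqrt(186))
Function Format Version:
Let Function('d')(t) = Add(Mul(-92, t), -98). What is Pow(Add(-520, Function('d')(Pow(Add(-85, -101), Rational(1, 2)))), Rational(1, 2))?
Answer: Pow(Add(-618, Mul(-92, I, Pow(186, Rational(1, 2)))), Rational(1, 2)) ≈ Add(19.757, Mul(-31.754, I))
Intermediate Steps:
Function('d')(t) = Add(-98, Mul(-92, t))
Pow(Add(-520, Function('d')(Pow(Add(-85, -101), Rational(1, 2)))), Rational(1, 2)) = Pow(Add(-520, Add(-98, Mul(-92, Pow(Add(-85, -101), Rational(1, 2))))), Rational(1, 2)) = Pow(Add(-520, Add(-98, Mul(-92, Pow(-186, Rational(1, 2))))), Rational(1, 2)) = Pow(Add(-520, Add(-98, Mul(-92, Mul(I, Pow(186, Rational(1, 2)))))), Rational(1, 2)) = Pow(Add(-520, Add(-98, Mul(-92, I, Pow(186, Rational(1, 2))))), Rational(1, 2)) = Pow(Add(-618, Mul(-92, I, Pow(186, Rational(1, 2)))), Rational(1, 2))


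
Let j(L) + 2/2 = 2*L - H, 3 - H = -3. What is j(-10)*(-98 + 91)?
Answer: 189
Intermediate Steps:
H = 6 (H = 3 - 1*(-3) = 3 + 3 = 6)
j(L) = -7 + 2*L (j(L) = -1 + (2*L - 1*6) = -1 + (2*L - 6) = -1 + (-6 + 2*L) = -7 + 2*L)
j(-10)*(-98 + 91) = (-7 + 2*(-10))*(-98 + 91) = (-7 - 20)*(-7) = -27*(-7) = 189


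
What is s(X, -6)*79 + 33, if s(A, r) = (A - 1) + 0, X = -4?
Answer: -362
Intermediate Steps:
s(A, r) = -1 + A (s(A, r) = (-1 + A) + 0 = -1 + A)
s(X, -6)*79 + 33 = (-1 - 4)*79 + 33 = -5*79 + 33 = -395 + 33 = -362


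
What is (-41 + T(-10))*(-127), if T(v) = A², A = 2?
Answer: 4699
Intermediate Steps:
T(v) = 4 (T(v) = 2² = 4)
(-41 + T(-10))*(-127) = (-41 + 4)*(-127) = -37*(-127) = 4699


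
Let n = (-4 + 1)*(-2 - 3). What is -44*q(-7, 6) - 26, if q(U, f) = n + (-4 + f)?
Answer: -774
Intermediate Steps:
n = 15 (n = -3*(-5) = 15)
q(U, f) = 11 + f (q(U, f) = 15 + (-4 + f) = 11 + f)
-44*q(-7, 6) - 26 = -44*(11 + 6) - 26 = -44*17 - 26 = -748 - 26 = -774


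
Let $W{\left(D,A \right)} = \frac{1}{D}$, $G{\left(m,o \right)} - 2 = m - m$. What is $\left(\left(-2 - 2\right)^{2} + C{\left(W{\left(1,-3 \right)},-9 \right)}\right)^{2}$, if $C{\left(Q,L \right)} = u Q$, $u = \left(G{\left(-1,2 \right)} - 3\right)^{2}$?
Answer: $289$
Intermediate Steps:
$G{\left(m,o \right)} = 2$ ($G{\left(m,o \right)} = 2 + \left(m - m\right) = 2 + 0 = 2$)
$u = 1$ ($u = \left(2 - 3\right)^{2} = \left(-1\right)^{2} = 1$)
$C{\left(Q,L \right)} = Q$ ($C{\left(Q,L \right)} = 1 Q = Q$)
$\left(\left(-2 - 2\right)^{2} + C{\left(W{\left(1,-3 \right)},-9 \right)}\right)^{2} = \left(\left(-2 - 2\right)^{2} + 1^{-1}\right)^{2} = \left(\left(-4\right)^{2} + 1\right)^{2} = \left(16 + 1\right)^{2} = 17^{2} = 289$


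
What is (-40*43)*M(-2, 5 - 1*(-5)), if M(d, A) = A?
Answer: -17200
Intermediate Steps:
(-40*43)*M(-2, 5 - 1*(-5)) = (-40*43)*(5 - 1*(-5)) = -1720*(5 + 5) = -1720*10 = -17200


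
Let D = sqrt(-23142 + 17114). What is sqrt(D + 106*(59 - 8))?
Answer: sqrt(5406 + 2*I*sqrt(1507)) ≈ 73.527 + 0.528*I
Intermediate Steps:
D = 2*I*sqrt(1507) (D = sqrt(-6028) = 2*I*sqrt(1507) ≈ 77.64*I)
sqrt(D + 106*(59 - 8)) = sqrt(2*I*sqrt(1507) + 106*(59 - 8)) = sqrt(2*I*sqrt(1507) + 106*51) = sqrt(2*I*sqrt(1507) + 5406) = sqrt(5406 + 2*I*sqrt(1507))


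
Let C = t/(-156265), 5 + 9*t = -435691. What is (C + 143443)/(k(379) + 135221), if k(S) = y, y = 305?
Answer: 67245506417/63533911170 ≈ 1.0584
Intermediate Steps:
t = -145232/3 (t = -5/9 + (⅑)*(-435691) = -5/9 - 435691/9 = -145232/3 ≈ -48411.)
k(S) = 305
C = 145232/468795 (C = -145232/3/(-156265) = -145232/3*(-1/156265) = 145232/468795 ≈ 0.30980)
(C + 143443)/(k(379) + 135221) = (145232/468795 + 143443)/(305 + 135221) = (67245506417/468795)/135526 = (67245506417/468795)*(1/135526) = 67245506417/63533911170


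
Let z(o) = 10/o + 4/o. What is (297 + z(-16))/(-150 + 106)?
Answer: -2369/352 ≈ -6.7301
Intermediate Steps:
z(o) = 14/o
(297 + z(-16))/(-150 + 106) = (297 + 14/(-16))/(-150 + 106) = (297 + 14*(-1/16))/(-44) = (297 - 7/8)*(-1/44) = (2369/8)*(-1/44) = -2369/352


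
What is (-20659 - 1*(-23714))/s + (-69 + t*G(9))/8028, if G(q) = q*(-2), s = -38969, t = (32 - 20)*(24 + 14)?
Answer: -115690651/104281044 ≈ -1.1094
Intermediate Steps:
t = 456 (t = 12*38 = 456)
G(q) = -2*q
(-20659 - 1*(-23714))/s + (-69 + t*G(9))/8028 = (-20659 - 1*(-23714))/(-38969) + (-69 + 456*(-2*9))/8028 = (-20659 + 23714)*(-1/38969) + (-69 + 456*(-18))*(1/8028) = 3055*(-1/38969) + (-69 - 8208)*(1/8028) = -3055/38969 - 8277*1/8028 = -3055/38969 - 2759/2676 = -115690651/104281044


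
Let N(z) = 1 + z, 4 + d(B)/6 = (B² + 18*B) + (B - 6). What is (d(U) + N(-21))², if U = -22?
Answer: 99856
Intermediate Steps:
d(B) = -60 + 6*B² + 114*B (d(B) = -24 + 6*((B² + 18*B) + (B - 6)) = -24 + 6*((B² + 18*B) + (-6 + B)) = -24 + 6*(-6 + B² + 19*B) = -24 + (-36 + 6*B² + 114*B) = -60 + 6*B² + 114*B)
(d(U) + N(-21))² = ((-60 + 6*(-22)² + 114*(-22)) + (1 - 21))² = ((-60 + 6*484 - 2508) - 20)² = ((-60 + 2904 - 2508) - 20)² = (336 - 20)² = 316² = 99856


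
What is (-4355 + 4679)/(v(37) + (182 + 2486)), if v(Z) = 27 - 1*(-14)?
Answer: 36/301 ≈ 0.11960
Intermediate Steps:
v(Z) = 41 (v(Z) = 27 + 14 = 41)
(-4355 + 4679)/(v(37) + (182 + 2486)) = (-4355 + 4679)/(41 + (182 + 2486)) = 324/(41 + 2668) = 324/2709 = 324*(1/2709) = 36/301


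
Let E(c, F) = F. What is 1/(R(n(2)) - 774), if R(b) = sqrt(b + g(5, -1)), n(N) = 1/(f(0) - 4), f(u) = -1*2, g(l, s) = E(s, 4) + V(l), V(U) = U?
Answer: -4644/3594403 - sqrt(318)/3594403 ≈ -0.0012970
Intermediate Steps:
g(l, s) = 4 + l
f(u) = -2
n(N) = -1/6 (n(N) = 1/(-2 - 4) = 1/(-6) = -1/6)
R(b) = sqrt(9 + b) (R(b) = sqrt(b + (4 + 5)) = sqrt(b + 9) = sqrt(9 + b))
1/(R(n(2)) - 774) = 1/(sqrt(9 - 1/6) - 774) = 1/(sqrt(53/6) - 774) = 1/(sqrt(318)/6 - 774) = 1/(-774 + sqrt(318)/6)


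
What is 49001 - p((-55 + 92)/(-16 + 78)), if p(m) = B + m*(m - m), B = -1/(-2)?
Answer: 98001/2 ≈ 49001.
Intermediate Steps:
B = ½ (B = -1*(-½) = ½ ≈ 0.50000)
p(m) = ½ (p(m) = ½ + m*(m - m) = ½ + m*0 = ½ + 0 = ½)
49001 - p((-55 + 92)/(-16 + 78)) = 49001 - 1*½ = 49001 - ½ = 98001/2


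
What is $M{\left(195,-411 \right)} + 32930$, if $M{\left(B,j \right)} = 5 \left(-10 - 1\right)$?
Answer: $32875$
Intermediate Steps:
$M{\left(B,j \right)} = -55$ ($M{\left(B,j \right)} = 5 \left(-11\right) = -55$)
$M{\left(195,-411 \right)} + 32930 = -55 + 32930 = 32875$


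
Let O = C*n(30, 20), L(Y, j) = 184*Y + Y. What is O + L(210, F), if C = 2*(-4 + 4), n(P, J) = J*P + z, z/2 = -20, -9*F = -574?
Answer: 38850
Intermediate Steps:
F = 574/9 (F = -⅑*(-574) = 574/9 ≈ 63.778)
z = -40 (z = 2*(-20) = -40)
n(P, J) = -40 + J*P (n(P, J) = J*P - 40 = -40 + J*P)
L(Y, j) = 185*Y
C = 0 (C = 2*0 = 0)
O = 0 (O = 0*(-40 + 20*30) = 0*(-40 + 600) = 0*560 = 0)
O + L(210, F) = 0 + 185*210 = 0 + 38850 = 38850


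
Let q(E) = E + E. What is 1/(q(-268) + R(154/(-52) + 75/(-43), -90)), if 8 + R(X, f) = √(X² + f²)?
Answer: -679958656/359745446343 - 1118*√10152062521/359745446343 ≈ -0.0022032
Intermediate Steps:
q(E) = 2*E
R(X, f) = -8 + √(X² + f²)
1/(q(-268) + R(154/(-52) + 75/(-43), -90)) = 1/(2*(-268) + (-8 + √((154/(-52) + 75/(-43))² + (-90)²))) = 1/(-536 + (-8 + √((154*(-1/52) + 75*(-1/43))² + 8100))) = 1/(-536 + (-8 + √((-77/26 - 75/43)² + 8100))) = 1/(-536 + (-8 + √((-5261/1118)² + 8100))) = 1/(-536 + (-8 + √(27678121/1249924 + 8100))) = 1/(-536 + (-8 + √(10152062521/1249924))) = 1/(-536 + (-8 + √10152062521/1118)) = 1/(-544 + √10152062521/1118)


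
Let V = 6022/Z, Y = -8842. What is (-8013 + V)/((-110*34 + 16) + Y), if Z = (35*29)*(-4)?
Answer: 16269401/25508980 ≈ 0.63779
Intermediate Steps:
Z = -4060 (Z = 1015*(-4) = -4060)
V = -3011/2030 (V = 6022/(-4060) = 6022*(-1/4060) = -3011/2030 ≈ -1.4833)
(-8013 + V)/((-110*34 + 16) + Y) = (-8013 - 3011/2030)/((-110*34 + 16) - 8842) = -16269401/(2030*((-3740 + 16) - 8842)) = -16269401/(2030*(-3724 - 8842)) = -16269401/2030/(-12566) = -16269401/2030*(-1/12566) = 16269401/25508980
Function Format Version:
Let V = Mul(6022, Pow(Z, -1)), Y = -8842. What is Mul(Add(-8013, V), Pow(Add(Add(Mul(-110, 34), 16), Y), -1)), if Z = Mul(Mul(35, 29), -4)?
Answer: Rational(16269401, 25508980) ≈ 0.63779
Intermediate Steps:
Z = -4060 (Z = Mul(1015, -4) = -4060)
V = Rational(-3011, 2030) (V = Mul(6022, Pow(-4060, -1)) = Mul(6022, Rational(-1, 4060)) = Rational(-3011, 2030) ≈ -1.4833)
Mul(Add(-8013, V), Pow(Add(Add(Mul(-110, 34), 16), Y), -1)) = Mul(Add(-8013, Rational(-3011, 2030)), Pow(Add(Add(Mul(-110, 34), 16), -8842), -1)) = Mul(Rational(-16269401, 2030), Pow(Add(Add(-3740, 16), -8842), -1)) = Mul(Rational(-16269401, 2030), Pow(Add(-3724, -8842), -1)) = Mul(Rational(-16269401, 2030), Pow(-12566, -1)) = Mul(Rational(-16269401, 2030), Rational(-1, 12566)) = Rational(16269401, 25508980)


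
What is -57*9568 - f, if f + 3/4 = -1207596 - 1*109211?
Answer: 3085727/4 ≈ 7.7143e+5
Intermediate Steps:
f = -5267231/4 (f = -3/4 + (-1207596 - 1*109211) = -3/4 + (-1207596 - 109211) = -3/4 - 1316807 = -5267231/4 ≈ -1.3168e+6)
-57*9568 - f = -57*9568 - 1*(-5267231/4) = -545376 + 5267231/4 = 3085727/4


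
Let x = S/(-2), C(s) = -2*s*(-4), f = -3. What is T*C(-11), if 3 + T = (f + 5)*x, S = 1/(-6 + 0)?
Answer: 748/3 ≈ 249.33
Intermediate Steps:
C(s) = 8*s
S = -⅙ (S = 1/(-6) = -⅙ ≈ -0.16667)
x = 1/12 (x = -⅙/(-2) = -⅙*(-½) = 1/12 ≈ 0.083333)
T = -17/6 (T = -3 + (-3 + 5)*(1/12) = -3 + 2*(1/12) = -3 + ⅙ = -17/6 ≈ -2.8333)
T*C(-11) = -68*(-11)/3 = -17/6*(-88) = 748/3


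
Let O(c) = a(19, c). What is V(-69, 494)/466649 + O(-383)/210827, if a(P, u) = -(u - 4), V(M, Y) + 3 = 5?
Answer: 181014817/98382208723 ≈ 0.0018399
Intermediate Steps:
V(M, Y) = 2 (V(M, Y) = -3 + 5 = 2)
a(P, u) = 4 - u (a(P, u) = -(-4 + u) = 4 - u)
O(c) = 4 - c
V(-69, 494)/466649 + O(-383)/210827 = 2/466649 + (4 - 1*(-383))/210827 = 2*(1/466649) + (4 + 383)*(1/210827) = 2/466649 + 387*(1/210827) = 2/466649 + 387/210827 = 181014817/98382208723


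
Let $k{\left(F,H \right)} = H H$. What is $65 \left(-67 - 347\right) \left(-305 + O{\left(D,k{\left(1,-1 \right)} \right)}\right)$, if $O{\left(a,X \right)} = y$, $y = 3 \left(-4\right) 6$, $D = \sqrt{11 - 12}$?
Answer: $10145070$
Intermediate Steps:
$D = i$ ($D = \sqrt{11 - 12} = \sqrt{-1} = i \approx 1.0 i$)
$k{\left(F,H \right)} = H^{2}$
$y = -72$ ($y = \left(-12\right) 6 = -72$)
$O{\left(a,X \right)} = -72$
$65 \left(-67 - 347\right) \left(-305 + O{\left(D,k{\left(1,-1 \right)} \right)}\right) = 65 \left(-67 - 347\right) \left(-305 - 72\right) = 65 \left(\left(-414\right) \left(-377\right)\right) = 65 \cdot 156078 = 10145070$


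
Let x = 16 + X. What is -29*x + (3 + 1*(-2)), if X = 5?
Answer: -608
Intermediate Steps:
x = 21 (x = 16 + 5 = 21)
-29*x + (3 + 1*(-2)) = -29*21 + (3 + 1*(-2)) = -609 + (3 - 2) = -609 + 1 = -608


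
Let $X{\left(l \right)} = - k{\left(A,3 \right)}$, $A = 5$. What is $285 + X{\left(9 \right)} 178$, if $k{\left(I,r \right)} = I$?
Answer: $-605$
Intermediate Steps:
$X{\left(l \right)} = -5$ ($X{\left(l \right)} = \left(-1\right) 5 = -5$)
$285 + X{\left(9 \right)} 178 = 285 - 890 = -605$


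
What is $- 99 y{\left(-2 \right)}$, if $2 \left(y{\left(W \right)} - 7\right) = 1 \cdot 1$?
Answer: $- \frac{1485}{2} \approx -742.5$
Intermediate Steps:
$y{\left(W \right)} = \frac{15}{2}$ ($y{\left(W \right)} = 7 + \frac{1 \cdot 1}{2} = 7 + \frac{1}{2} \cdot 1 = 7 + \frac{1}{2} = \frac{15}{2}$)
$- 99 y{\left(-2 \right)} = \left(-99\right) \frac{15}{2} = - \frac{1485}{2}$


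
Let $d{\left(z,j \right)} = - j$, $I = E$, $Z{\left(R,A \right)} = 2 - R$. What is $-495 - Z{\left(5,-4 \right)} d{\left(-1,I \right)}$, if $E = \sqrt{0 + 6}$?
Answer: $-495 - 3 \sqrt{6} \approx -502.35$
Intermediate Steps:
$E = \sqrt{6} \approx 2.4495$
$I = \sqrt{6} \approx 2.4495$
$-495 - Z{\left(5,-4 \right)} d{\left(-1,I \right)} = -495 - \left(2 - 5\right) \left(- \sqrt{6}\right) = -495 - - 3 \left(- \sqrt{6}\right) = -495 - 3 \sqrt{6}$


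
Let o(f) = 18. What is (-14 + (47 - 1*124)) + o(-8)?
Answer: -73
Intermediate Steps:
(-14 + (47 - 1*124)) + o(-8) = (-14 + (47 - 1*124)) + 18 = (-14 + (47 - 124)) + 18 = (-14 - 77) + 18 = -91 + 18 = -73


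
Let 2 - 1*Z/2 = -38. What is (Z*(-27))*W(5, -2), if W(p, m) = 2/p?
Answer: -864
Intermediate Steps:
Z = 80 (Z = 4 - 2*(-38) = 4 + 76 = 80)
(Z*(-27))*W(5, -2) = (80*(-27))*(2/5) = -4320/5 = -2160*⅖ = -864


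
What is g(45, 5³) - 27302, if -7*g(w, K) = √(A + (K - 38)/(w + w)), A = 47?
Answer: -27302 - √43170/210 ≈ -27303.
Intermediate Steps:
g(w, K) = -√(47 + (-38 + K)/(2*w))/7 (g(w, K) = -√(47 + (K - 38)/(w + w))/7 = -√(47 + (-38 + K)/((2*w)))/7 = -√(47 + (-38 + K)*(1/(2*w)))/7 = -√(47 + (-38 + K)/(2*w))/7)
g(45, 5³) - 27302 = -√2*√((-38 + 5³ + 94*45)/45)/14 - 27302 = -√2*√((-38 + 125 + 4230)/45)/14 - 27302 = -√2*√((1/45)*4317)/14 - 27302 = -√2*√(1439/15)/14 - 27302 = -√2*√21585/15/14 - 27302 = -√43170/210 - 27302 = -27302 - √43170/210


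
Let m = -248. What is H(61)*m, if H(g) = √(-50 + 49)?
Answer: -248*I ≈ -248.0*I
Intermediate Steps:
H(g) = I (H(g) = √(-1) = I)
H(61)*m = I*(-248) = -248*I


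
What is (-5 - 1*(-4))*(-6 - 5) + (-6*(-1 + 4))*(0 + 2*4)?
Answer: -133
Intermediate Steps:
(-5 - 1*(-4))*(-6 - 5) + (-6*(-1 + 4))*(0 + 2*4) = (-5 + 4)*(-11) + (-6*3)*(0 + 8) = -1*(-11) - 18*8 = 11 - 144 = -133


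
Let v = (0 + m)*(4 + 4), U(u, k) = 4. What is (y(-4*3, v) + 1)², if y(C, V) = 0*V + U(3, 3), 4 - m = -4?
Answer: 25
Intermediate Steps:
m = 8 (m = 4 - 1*(-4) = 4 + 4 = 8)
v = 64 (v = (0 + 8)*(4 + 4) = 8*8 = 64)
y(C, V) = 4 (y(C, V) = 0*V + 4 = 0 + 4 = 4)
(y(-4*3, v) + 1)² = (4 + 1)² = 5² = 25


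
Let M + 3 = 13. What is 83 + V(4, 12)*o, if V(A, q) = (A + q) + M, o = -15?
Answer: -307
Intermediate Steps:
M = 10 (M = -3 + 13 = 10)
V(A, q) = 10 + A + q (V(A, q) = (A + q) + 10 = 10 + A + q)
83 + V(4, 12)*o = 83 + (10 + 4 + 12)*(-15) = 83 + 26*(-15) = 83 - 390 = -307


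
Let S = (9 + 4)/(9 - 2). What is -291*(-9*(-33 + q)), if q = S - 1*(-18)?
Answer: -240948/7 ≈ -34421.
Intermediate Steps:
S = 13/7 ≈ 1.8571
q = 139/7 (q = 13/7 - 1*(-18) = 13/7 + 18 = 139/7 ≈ 19.857)
-291*(-9*(-33 + q)) = -291*(-9*(-33 + 139/7)) = -291*(-9*(-92/7)) = -291/(1/(828/7)) = -291/7/828 = -291*828/7 = -240948/7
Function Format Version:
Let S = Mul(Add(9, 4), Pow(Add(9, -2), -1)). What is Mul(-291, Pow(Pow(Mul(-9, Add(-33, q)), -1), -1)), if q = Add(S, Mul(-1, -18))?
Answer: Rational(-240948, 7) ≈ -34421.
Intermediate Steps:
S = Rational(13, 7) (S = Mul(13, Pow(7, -1)) = Mul(13, Rational(1, 7)) = Rational(13, 7) ≈ 1.8571)
q = Rational(139, 7) (q = Add(Rational(13, 7), Mul(-1, -18)) = Add(Rational(13, 7), 18) = Rational(139, 7) ≈ 19.857)
Mul(-291, Pow(Pow(Mul(-9, Add(-33, q)), -1), -1)) = Mul(-291, Pow(Pow(Mul(-9, Add(-33, Rational(139, 7))), -1), -1)) = Mul(-291, Pow(Pow(Mul(-9, Rational(-92, 7)), -1), -1)) = Mul(-291, Pow(Pow(Rational(828, 7), -1), -1)) = Mul(-291, Pow(Rational(7, 828), -1)) = Mul(-291, Rational(828, 7)) = Rational(-240948, 7)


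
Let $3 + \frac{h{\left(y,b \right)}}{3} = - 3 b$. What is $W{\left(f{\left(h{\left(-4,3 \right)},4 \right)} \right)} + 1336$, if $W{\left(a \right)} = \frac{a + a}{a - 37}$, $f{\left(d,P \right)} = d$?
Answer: $\frac{97600}{73} \approx 1337.0$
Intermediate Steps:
$h{\left(y,b \right)} = -9 - 9 b$ ($h{\left(y,b \right)} = -9 + 3 \left(- 3 b\right) = -9 - 9 b$)
$W{\left(a \right)} = \frac{2 a}{-37 + a}$
$W{\left(f{\left(h{\left(-4,3 \right)},4 \right)} \right)} + 1336 = \frac{2 \left(-9 - 27\right)}{-37 - 36} + 1336 = 2 \left(-36\right) \frac{1}{-37 - 36} + 1336 = 2 \left(-36\right) \frac{1}{-73} + 1336 = 2 \left(-36\right) \left(- \frac{1}{73}\right) + 1336 = \frac{72}{73} + 1336 = \frac{97600}{73}$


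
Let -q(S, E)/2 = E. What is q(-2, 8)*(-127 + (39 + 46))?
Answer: 672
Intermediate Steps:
q(S, E) = -2*E
q(-2, 8)*(-127 + (39 + 46)) = (-2*8)*(-127 + (39 + 46)) = -16*(-127 + 85) = -16*(-42) = 672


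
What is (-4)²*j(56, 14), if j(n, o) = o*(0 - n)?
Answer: -12544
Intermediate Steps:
j(n, o) = -n*o (j(n, o) = o*(-n) = -n*o)
(-4)²*j(56, 14) = (-4)²*(-1*56*14) = 16*(-784) = -12544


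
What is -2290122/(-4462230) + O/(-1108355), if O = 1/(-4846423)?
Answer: 410050707863878012/798970784155066265 ≈ 0.51322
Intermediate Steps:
O = -1/4846423 ≈ -2.0634e-7
-2290122/(-4462230) + O/(-1108355) = -2290122/(-4462230) - 1/4846423/(-1108355) = -2290122*(-1/4462230) - 1/4846423*(-1/1108355) = 381687/743705 + 1/5371557164165 = 410050707863878012/798970784155066265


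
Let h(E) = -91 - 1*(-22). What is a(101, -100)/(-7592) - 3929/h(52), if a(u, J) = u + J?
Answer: 29828899/523848 ≈ 56.942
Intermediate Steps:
a(u, J) = J + u
h(E) = -69 (h(E) = -91 + 22 = -69)
a(101, -100)/(-7592) - 3929/h(52) = (-100 + 101)/(-7592) - 3929/(-69) = 1*(-1/7592) - 3929*(-1/69) = -1/7592 + 3929/69 = 29828899/523848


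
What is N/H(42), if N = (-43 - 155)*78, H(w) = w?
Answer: -2574/7 ≈ -367.71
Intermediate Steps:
N = -15444 (N = -198*78 = -15444)
N/H(42) = -15444/42 = -15444*1/42 = -2574/7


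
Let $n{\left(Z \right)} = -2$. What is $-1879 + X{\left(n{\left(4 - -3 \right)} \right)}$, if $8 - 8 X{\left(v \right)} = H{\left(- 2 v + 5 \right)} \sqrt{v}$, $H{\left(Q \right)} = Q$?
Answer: $-1878 - \frac{9 i \sqrt{2}}{8} \approx -1878.0 - 1.591 i$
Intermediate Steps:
$X{\left(v \right)} = 1 - \frac{\sqrt{v} \left(5 - 2 v\right)}{8}$ ($X{\left(v \right)} = 1 - \frac{\left(- 2 v + 5\right) \sqrt{v}}{8} = 1 - \frac{\left(5 - 2 v\right) \sqrt{v}}{8} = 1 - \frac{\sqrt{v} \left(5 - 2 v\right)}{8}$)
$-1879 + X{\left(n{\left(4 - -3 \right)} \right)} = -1879 + \left(1 + \frac{\sqrt{-2} \left(-5 + 2 \left(-2\right)\right)}{8}\right) = -1879 + \left(1 + \frac{i \sqrt{2} \left(-5 - 4\right)}{8}\right) = -1879 + \left(1 + \frac{1}{8} i \sqrt{2} \left(-9\right)\right) = -1879 + \left(1 - \frac{9 i \sqrt{2}}{8}\right) = -1878 - \frac{9 i \sqrt{2}}{8}$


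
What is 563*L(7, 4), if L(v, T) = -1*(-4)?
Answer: 2252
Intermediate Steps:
L(v, T) = 4
563*L(7, 4) = 563*4 = 2252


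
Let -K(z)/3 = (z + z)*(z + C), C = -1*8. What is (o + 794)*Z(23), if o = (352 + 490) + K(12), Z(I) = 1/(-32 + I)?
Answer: -1348/9 ≈ -149.78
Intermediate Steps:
C = -8
K(z) = -6*z*(-8 + z) (K(z) = -3*(z + z)*(z - 8) = -3*2*z*(-8 + z) = -6*z*(-8 + z))
o = 554 (o = (352 + 490) + 6*12*(8 - 1*12) = 842 + 6*12*(8 - 12) = 842 + 6*12*(-4) = 842 - 288 = 554)
(o + 794)*Z(23) = (554 + 794)/(-32 + 23) = 1348/(-9) = 1348*(-⅑) = -1348/9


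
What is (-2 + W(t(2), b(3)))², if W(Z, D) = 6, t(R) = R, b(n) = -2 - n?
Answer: 16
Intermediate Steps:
(-2 + W(t(2), b(3)))² = (-2 + 6)² = 4² = 16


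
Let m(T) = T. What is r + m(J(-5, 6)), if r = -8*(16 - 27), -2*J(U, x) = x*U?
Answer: 103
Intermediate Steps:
J(U, x) = -U*x/2 (J(U, x) = -x*U/2 = -U*x/2)
r = 88 (r = -8*(-11) = 88)
r + m(J(-5, 6)) = 88 - 1/2*(-5)*6 = 88 + 15 = 103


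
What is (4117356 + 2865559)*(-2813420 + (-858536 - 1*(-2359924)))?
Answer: -9161807933280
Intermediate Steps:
(4117356 + 2865559)*(-2813420 + (-858536 - 1*(-2359924))) = 6982915*(-2813420 + (-858536 + 2359924)) = 6982915*(-2813420 + 1501388) = 6982915*(-1312032) = -9161807933280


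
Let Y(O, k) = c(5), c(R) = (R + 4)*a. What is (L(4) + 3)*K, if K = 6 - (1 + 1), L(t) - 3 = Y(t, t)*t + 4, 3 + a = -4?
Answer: -968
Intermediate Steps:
a = -7 (a = -3 - 4 = -7)
c(R) = -28 - 7*R (c(R) = (R + 4)*(-7) = (4 + R)*(-7) = -28 - 7*R)
Y(O, k) = -63 (Y(O, k) = -28 - 7*5 = -28 - 35 = -63)
L(t) = 7 - 63*t (L(t) = 3 + (-63*t + 4) = 3 + (4 - 63*t) = 7 - 63*t)
K = 4 (K = 6 - 1*2 = 6 - 2 = 4)
(L(4) + 3)*K = ((7 - 63*4) + 3)*4 = ((7 - 252) + 3)*4 = (-245 + 3)*4 = -242*4 = -968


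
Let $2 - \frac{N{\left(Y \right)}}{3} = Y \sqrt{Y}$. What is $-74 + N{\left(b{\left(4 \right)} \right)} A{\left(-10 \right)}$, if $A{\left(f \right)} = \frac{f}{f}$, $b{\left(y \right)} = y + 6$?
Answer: $-68 - 30 \sqrt{10} \approx -162.87$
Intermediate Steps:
$b{\left(y \right)} = 6 + y$
$A{\left(f \right)} = 1$
$N{\left(Y \right)} = 6 - 3 Y^{\frac{3}{2}}$ ($N{\left(Y \right)} = 6 - 3 Y \sqrt{Y} = 6 - 3 Y^{\frac{3}{2}}$)
$-74 + N{\left(b{\left(4 \right)} \right)} A{\left(-10 \right)} = -74 + \left(6 - 3 \left(6 + 4\right)^{\frac{3}{2}}\right) 1 = -74 + \left(6 - 3 \cdot 10^{\frac{3}{2}}\right) 1 = -74 + \left(6 - 3 \cdot 10 \sqrt{10}\right) 1 = -74 + \left(6 - 30 \sqrt{10}\right) 1 = -74 + \left(6 - 30 \sqrt{10}\right) = -68 - 30 \sqrt{10}$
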